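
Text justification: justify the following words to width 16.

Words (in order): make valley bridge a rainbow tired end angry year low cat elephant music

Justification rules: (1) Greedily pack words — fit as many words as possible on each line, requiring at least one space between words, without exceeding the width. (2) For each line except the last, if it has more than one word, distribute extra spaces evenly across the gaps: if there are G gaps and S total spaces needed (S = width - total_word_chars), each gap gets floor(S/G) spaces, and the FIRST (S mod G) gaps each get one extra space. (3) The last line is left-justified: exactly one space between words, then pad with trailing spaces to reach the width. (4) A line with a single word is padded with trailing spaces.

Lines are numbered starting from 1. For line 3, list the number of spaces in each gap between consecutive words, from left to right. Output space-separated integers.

Line 1: ['make', 'valley'] (min_width=11, slack=5)
Line 2: ['bridge', 'a', 'rainbow'] (min_width=16, slack=0)
Line 3: ['tired', 'end', 'angry'] (min_width=15, slack=1)
Line 4: ['year', 'low', 'cat'] (min_width=12, slack=4)
Line 5: ['elephant', 'music'] (min_width=14, slack=2)

Answer: 2 1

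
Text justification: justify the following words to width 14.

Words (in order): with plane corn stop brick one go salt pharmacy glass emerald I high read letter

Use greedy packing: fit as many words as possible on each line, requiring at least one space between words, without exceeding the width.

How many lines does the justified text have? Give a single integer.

Answer: 7

Derivation:
Line 1: ['with', 'plane'] (min_width=10, slack=4)
Line 2: ['corn', 'stop'] (min_width=9, slack=5)
Line 3: ['brick', 'one', 'go'] (min_width=12, slack=2)
Line 4: ['salt', 'pharmacy'] (min_width=13, slack=1)
Line 5: ['glass', 'emerald'] (min_width=13, slack=1)
Line 6: ['I', 'high', 'read'] (min_width=11, slack=3)
Line 7: ['letter'] (min_width=6, slack=8)
Total lines: 7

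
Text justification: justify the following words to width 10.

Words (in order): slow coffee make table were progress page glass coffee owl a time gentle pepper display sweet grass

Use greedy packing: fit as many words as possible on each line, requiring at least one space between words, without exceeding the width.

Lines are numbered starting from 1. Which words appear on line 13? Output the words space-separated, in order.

Line 1: ['slow'] (min_width=4, slack=6)
Line 2: ['coffee'] (min_width=6, slack=4)
Line 3: ['make', 'table'] (min_width=10, slack=0)
Line 4: ['were'] (min_width=4, slack=6)
Line 5: ['progress'] (min_width=8, slack=2)
Line 6: ['page', 'glass'] (min_width=10, slack=0)
Line 7: ['coffee', 'owl'] (min_width=10, slack=0)
Line 8: ['a', 'time'] (min_width=6, slack=4)
Line 9: ['gentle'] (min_width=6, slack=4)
Line 10: ['pepper'] (min_width=6, slack=4)
Line 11: ['display'] (min_width=7, slack=3)
Line 12: ['sweet'] (min_width=5, slack=5)
Line 13: ['grass'] (min_width=5, slack=5)

Answer: grass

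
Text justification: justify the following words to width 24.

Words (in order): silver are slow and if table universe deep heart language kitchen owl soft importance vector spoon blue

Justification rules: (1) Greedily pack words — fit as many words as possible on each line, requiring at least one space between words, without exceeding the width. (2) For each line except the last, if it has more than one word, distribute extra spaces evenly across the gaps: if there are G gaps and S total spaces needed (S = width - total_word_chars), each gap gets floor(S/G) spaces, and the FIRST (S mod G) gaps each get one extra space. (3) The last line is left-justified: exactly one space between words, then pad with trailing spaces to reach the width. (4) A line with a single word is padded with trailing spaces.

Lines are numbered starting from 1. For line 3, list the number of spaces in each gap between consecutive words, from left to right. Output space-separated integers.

Line 1: ['silver', 'are', 'slow', 'and', 'if'] (min_width=22, slack=2)
Line 2: ['table', 'universe', 'deep'] (min_width=19, slack=5)
Line 3: ['heart', 'language', 'kitchen'] (min_width=22, slack=2)
Line 4: ['owl', 'soft', 'importance'] (min_width=19, slack=5)
Line 5: ['vector', 'spoon', 'blue'] (min_width=17, slack=7)

Answer: 2 2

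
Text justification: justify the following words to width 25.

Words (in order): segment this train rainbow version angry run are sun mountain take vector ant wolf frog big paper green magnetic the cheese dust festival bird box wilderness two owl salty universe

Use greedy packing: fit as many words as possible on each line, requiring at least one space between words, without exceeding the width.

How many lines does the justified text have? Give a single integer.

Answer: 8

Derivation:
Line 1: ['segment', 'this', 'train'] (min_width=18, slack=7)
Line 2: ['rainbow', 'version', 'angry', 'run'] (min_width=25, slack=0)
Line 3: ['are', 'sun', 'mountain', 'take'] (min_width=21, slack=4)
Line 4: ['vector', 'ant', 'wolf', 'frog', 'big'] (min_width=24, slack=1)
Line 5: ['paper', 'green', 'magnetic', 'the'] (min_width=24, slack=1)
Line 6: ['cheese', 'dust', 'festival', 'bird'] (min_width=25, slack=0)
Line 7: ['box', 'wilderness', 'two', 'owl'] (min_width=22, slack=3)
Line 8: ['salty', 'universe'] (min_width=14, slack=11)
Total lines: 8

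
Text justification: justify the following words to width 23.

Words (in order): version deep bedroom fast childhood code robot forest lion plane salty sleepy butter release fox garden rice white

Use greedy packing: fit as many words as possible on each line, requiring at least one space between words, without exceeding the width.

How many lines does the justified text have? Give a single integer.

Line 1: ['version', 'deep', 'bedroom'] (min_width=20, slack=3)
Line 2: ['fast', 'childhood', 'code'] (min_width=19, slack=4)
Line 3: ['robot', 'forest', 'lion', 'plane'] (min_width=23, slack=0)
Line 4: ['salty', 'sleepy', 'butter'] (min_width=19, slack=4)
Line 5: ['release', 'fox', 'garden', 'rice'] (min_width=23, slack=0)
Line 6: ['white'] (min_width=5, slack=18)
Total lines: 6

Answer: 6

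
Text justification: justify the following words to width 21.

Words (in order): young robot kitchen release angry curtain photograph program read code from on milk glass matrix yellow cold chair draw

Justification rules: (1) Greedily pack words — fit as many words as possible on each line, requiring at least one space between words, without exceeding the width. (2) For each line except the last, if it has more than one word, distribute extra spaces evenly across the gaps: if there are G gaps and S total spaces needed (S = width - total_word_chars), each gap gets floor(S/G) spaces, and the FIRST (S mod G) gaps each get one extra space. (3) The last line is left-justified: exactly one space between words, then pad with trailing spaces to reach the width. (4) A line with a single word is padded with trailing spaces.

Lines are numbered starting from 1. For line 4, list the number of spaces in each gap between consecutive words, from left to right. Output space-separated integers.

Answer: 3 2 2

Derivation:
Line 1: ['young', 'robot', 'kitchen'] (min_width=19, slack=2)
Line 2: ['release', 'angry', 'curtain'] (min_width=21, slack=0)
Line 3: ['photograph', 'program'] (min_width=18, slack=3)
Line 4: ['read', 'code', 'from', 'on'] (min_width=17, slack=4)
Line 5: ['milk', 'glass', 'matrix'] (min_width=17, slack=4)
Line 6: ['yellow', 'cold', 'chair'] (min_width=17, slack=4)
Line 7: ['draw'] (min_width=4, slack=17)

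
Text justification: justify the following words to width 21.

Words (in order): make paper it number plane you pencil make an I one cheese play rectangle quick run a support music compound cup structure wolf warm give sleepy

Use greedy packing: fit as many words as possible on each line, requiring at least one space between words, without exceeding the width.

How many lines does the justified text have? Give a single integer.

Answer: 8

Derivation:
Line 1: ['make', 'paper', 'it', 'number'] (min_width=20, slack=1)
Line 2: ['plane', 'you', 'pencil', 'make'] (min_width=21, slack=0)
Line 3: ['an', 'I', 'one', 'cheese', 'play'] (min_width=20, slack=1)
Line 4: ['rectangle', 'quick', 'run', 'a'] (min_width=21, slack=0)
Line 5: ['support', 'music'] (min_width=13, slack=8)
Line 6: ['compound', 'cup'] (min_width=12, slack=9)
Line 7: ['structure', 'wolf', 'warm'] (min_width=19, slack=2)
Line 8: ['give', 'sleepy'] (min_width=11, slack=10)
Total lines: 8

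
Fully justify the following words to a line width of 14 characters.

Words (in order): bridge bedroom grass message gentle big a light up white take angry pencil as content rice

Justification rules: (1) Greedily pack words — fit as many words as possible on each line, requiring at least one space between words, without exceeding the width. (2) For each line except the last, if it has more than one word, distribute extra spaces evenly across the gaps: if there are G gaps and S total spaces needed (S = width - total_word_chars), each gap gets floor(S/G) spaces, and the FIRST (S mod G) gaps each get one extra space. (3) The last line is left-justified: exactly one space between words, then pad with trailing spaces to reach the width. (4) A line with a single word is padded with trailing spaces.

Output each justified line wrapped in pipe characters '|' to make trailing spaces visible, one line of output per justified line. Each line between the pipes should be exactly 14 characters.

Line 1: ['bridge', 'bedroom'] (min_width=14, slack=0)
Line 2: ['grass', 'message'] (min_width=13, slack=1)
Line 3: ['gentle', 'big', 'a'] (min_width=12, slack=2)
Line 4: ['light', 'up', 'white'] (min_width=14, slack=0)
Line 5: ['take', 'angry'] (min_width=10, slack=4)
Line 6: ['pencil', 'as'] (min_width=9, slack=5)
Line 7: ['content', 'rice'] (min_width=12, slack=2)

Answer: |bridge bedroom|
|grass  message|
|gentle  big  a|
|light up white|
|take     angry|
|pencil      as|
|content rice  |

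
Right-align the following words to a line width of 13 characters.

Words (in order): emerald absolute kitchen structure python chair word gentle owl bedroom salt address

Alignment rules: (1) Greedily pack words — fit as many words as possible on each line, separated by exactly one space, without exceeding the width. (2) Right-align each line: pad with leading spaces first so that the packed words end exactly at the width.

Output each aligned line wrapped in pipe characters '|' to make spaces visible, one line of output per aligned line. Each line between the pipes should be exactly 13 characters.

Line 1: ['emerald'] (min_width=7, slack=6)
Line 2: ['absolute'] (min_width=8, slack=5)
Line 3: ['kitchen'] (min_width=7, slack=6)
Line 4: ['structure'] (min_width=9, slack=4)
Line 5: ['python', 'chair'] (min_width=12, slack=1)
Line 6: ['word', 'gentle'] (min_width=11, slack=2)
Line 7: ['owl', 'bedroom'] (min_width=11, slack=2)
Line 8: ['salt', 'address'] (min_width=12, slack=1)

Answer: |      emerald|
|     absolute|
|      kitchen|
|    structure|
| python chair|
|  word gentle|
|  owl bedroom|
| salt address|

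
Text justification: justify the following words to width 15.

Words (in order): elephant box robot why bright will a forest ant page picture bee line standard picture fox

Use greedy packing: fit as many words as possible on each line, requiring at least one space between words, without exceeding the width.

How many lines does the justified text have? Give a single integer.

Line 1: ['elephant', 'box'] (min_width=12, slack=3)
Line 2: ['robot', 'why'] (min_width=9, slack=6)
Line 3: ['bright', 'will', 'a'] (min_width=13, slack=2)
Line 4: ['forest', 'ant', 'page'] (min_width=15, slack=0)
Line 5: ['picture', 'bee'] (min_width=11, slack=4)
Line 6: ['line', 'standard'] (min_width=13, slack=2)
Line 7: ['picture', 'fox'] (min_width=11, slack=4)
Total lines: 7

Answer: 7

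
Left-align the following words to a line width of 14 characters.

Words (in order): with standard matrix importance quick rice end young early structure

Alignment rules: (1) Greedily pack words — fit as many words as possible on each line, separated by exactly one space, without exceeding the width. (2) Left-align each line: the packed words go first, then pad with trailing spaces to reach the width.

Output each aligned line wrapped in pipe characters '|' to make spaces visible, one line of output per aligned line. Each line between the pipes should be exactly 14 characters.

Line 1: ['with', 'standard'] (min_width=13, slack=1)
Line 2: ['matrix'] (min_width=6, slack=8)
Line 3: ['importance'] (min_width=10, slack=4)
Line 4: ['quick', 'rice', 'end'] (min_width=14, slack=0)
Line 5: ['young', 'early'] (min_width=11, slack=3)
Line 6: ['structure'] (min_width=9, slack=5)

Answer: |with standard |
|matrix        |
|importance    |
|quick rice end|
|young early   |
|structure     |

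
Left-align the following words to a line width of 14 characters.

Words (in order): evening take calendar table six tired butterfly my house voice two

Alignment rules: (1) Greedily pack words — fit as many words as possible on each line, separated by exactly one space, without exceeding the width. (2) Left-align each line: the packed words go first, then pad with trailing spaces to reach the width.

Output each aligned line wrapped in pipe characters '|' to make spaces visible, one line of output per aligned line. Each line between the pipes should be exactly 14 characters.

Line 1: ['evening', 'take'] (min_width=12, slack=2)
Line 2: ['calendar', 'table'] (min_width=14, slack=0)
Line 3: ['six', 'tired'] (min_width=9, slack=5)
Line 4: ['butterfly', 'my'] (min_width=12, slack=2)
Line 5: ['house', 'voice'] (min_width=11, slack=3)
Line 6: ['two'] (min_width=3, slack=11)

Answer: |evening take  |
|calendar table|
|six tired     |
|butterfly my  |
|house voice   |
|two           |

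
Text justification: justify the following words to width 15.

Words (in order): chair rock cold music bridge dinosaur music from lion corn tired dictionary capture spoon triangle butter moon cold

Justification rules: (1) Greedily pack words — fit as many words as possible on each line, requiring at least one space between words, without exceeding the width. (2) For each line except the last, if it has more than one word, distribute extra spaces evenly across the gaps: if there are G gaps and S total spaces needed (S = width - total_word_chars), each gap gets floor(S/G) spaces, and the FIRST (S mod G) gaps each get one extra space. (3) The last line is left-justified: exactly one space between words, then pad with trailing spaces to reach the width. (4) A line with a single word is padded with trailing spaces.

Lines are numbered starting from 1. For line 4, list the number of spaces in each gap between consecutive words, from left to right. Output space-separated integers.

Line 1: ['chair', 'rock', 'cold'] (min_width=15, slack=0)
Line 2: ['music', 'bridge'] (min_width=12, slack=3)
Line 3: ['dinosaur', 'music'] (min_width=14, slack=1)
Line 4: ['from', 'lion', 'corn'] (min_width=14, slack=1)
Line 5: ['tired'] (min_width=5, slack=10)
Line 6: ['dictionary'] (min_width=10, slack=5)
Line 7: ['capture', 'spoon'] (min_width=13, slack=2)
Line 8: ['triangle', 'butter'] (min_width=15, slack=0)
Line 9: ['moon', 'cold'] (min_width=9, slack=6)

Answer: 2 1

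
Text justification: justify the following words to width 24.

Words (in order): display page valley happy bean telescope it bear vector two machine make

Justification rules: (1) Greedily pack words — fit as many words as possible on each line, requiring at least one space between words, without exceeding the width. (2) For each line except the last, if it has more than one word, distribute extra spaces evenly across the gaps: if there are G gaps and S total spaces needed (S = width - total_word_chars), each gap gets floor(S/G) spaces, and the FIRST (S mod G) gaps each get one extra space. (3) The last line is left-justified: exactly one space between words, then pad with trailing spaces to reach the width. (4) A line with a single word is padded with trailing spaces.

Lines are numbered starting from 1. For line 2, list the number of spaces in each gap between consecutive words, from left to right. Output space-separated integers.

Answer: 2 1 1

Derivation:
Line 1: ['display', 'page', 'valley'] (min_width=19, slack=5)
Line 2: ['happy', 'bean', 'telescope', 'it'] (min_width=23, slack=1)
Line 3: ['bear', 'vector', 'two', 'machine'] (min_width=23, slack=1)
Line 4: ['make'] (min_width=4, slack=20)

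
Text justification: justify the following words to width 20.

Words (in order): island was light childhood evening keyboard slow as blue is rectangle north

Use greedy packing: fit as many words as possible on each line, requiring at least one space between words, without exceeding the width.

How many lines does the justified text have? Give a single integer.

Line 1: ['island', 'was', 'light'] (min_width=16, slack=4)
Line 2: ['childhood', 'evening'] (min_width=17, slack=3)
Line 3: ['keyboard', 'slow', 'as'] (min_width=16, slack=4)
Line 4: ['blue', 'is', 'rectangle'] (min_width=17, slack=3)
Line 5: ['north'] (min_width=5, slack=15)
Total lines: 5

Answer: 5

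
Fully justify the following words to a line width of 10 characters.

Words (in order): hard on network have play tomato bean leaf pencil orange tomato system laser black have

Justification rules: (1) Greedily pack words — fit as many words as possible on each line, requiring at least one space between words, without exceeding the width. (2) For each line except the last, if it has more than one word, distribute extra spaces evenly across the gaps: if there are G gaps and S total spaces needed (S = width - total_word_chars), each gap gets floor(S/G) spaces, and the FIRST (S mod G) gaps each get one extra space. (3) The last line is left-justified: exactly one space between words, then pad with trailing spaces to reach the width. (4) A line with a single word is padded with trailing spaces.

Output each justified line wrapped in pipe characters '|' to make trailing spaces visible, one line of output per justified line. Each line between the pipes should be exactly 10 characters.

Line 1: ['hard', 'on'] (min_width=7, slack=3)
Line 2: ['network'] (min_width=7, slack=3)
Line 3: ['have', 'play'] (min_width=9, slack=1)
Line 4: ['tomato'] (min_width=6, slack=4)
Line 5: ['bean', 'leaf'] (min_width=9, slack=1)
Line 6: ['pencil'] (min_width=6, slack=4)
Line 7: ['orange'] (min_width=6, slack=4)
Line 8: ['tomato'] (min_width=6, slack=4)
Line 9: ['system'] (min_width=6, slack=4)
Line 10: ['laser'] (min_width=5, slack=5)
Line 11: ['black', 'have'] (min_width=10, slack=0)

Answer: |hard    on|
|network   |
|have  play|
|tomato    |
|bean  leaf|
|pencil    |
|orange    |
|tomato    |
|system    |
|laser     |
|black have|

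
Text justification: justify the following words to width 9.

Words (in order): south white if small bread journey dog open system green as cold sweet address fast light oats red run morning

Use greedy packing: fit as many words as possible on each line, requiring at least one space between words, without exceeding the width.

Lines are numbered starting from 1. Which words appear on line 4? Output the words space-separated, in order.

Answer: bread

Derivation:
Line 1: ['south'] (min_width=5, slack=4)
Line 2: ['white', 'if'] (min_width=8, slack=1)
Line 3: ['small'] (min_width=5, slack=4)
Line 4: ['bread'] (min_width=5, slack=4)
Line 5: ['journey'] (min_width=7, slack=2)
Line 6: ['dog', 'open'] (min_width=8, slack=1)
Line 7: ['system'] (min_width=6, slack=3)
Line 8: ['green', 'as'] (min_width=8, slack=1)
Line 9: ['cold'] (min_width=4, slack=5)
Line 10: ['sweet'] (min_width=5, slack=4)
Line 11: ['address'] (min_width=7, slack=2)
Line 12: ['fast'] (min_width=4, slack=5)
Line 13: ['light'] (min_width=5, slack=4)
Line 14: ['oats', 'red'] (min_width=8, slack=1)
Line 15: ['run'] (min_width=3, slack=6)
Line 16: ['morning'] (min_width=7, slack=2)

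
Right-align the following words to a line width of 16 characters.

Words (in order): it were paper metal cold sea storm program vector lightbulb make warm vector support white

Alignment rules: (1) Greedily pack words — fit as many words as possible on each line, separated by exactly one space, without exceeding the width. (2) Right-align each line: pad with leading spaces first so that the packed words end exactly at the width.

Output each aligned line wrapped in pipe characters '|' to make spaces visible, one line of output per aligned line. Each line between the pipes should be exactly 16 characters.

Answer: |   it were paper|
|  metal cold sea|
|   storm program|
|vector lightbulb|
|make warm vector|
|   support white|

Derivation:
Line 1: ['it', 'were', 'paper'] (min_width=13, slack=3)
Line 2: ['metal', 'cold', 'sea'] (min_width=14, slack=2)
Line 3: ['storm', 'program'] (min_width=13, slack=3)
Line 4: ['vector', 'lightbulb'] (min_width=16, slack=0)
Line 5: ['make', 'warm', 'vector'] (min_width=16, slack=0)
Line 6: ['support', 'white'] (min_width=13, slack=3)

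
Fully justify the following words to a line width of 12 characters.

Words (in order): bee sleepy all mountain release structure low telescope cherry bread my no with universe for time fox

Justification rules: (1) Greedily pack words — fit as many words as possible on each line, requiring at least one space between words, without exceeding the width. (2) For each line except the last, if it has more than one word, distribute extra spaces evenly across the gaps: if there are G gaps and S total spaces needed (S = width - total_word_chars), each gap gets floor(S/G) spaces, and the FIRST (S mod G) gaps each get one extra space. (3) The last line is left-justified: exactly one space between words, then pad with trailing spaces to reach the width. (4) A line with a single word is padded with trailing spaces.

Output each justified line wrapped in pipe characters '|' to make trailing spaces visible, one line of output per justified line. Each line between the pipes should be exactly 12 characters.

Line 1: ['bee', 'sleepy'] (min_width=10, slack=2)
Line 2: ['all', 'mountain'] (min_width=12, slack=0)
Line 3: ['release'] (min_width=7, slack=5)
Line 4: ['structure'] (min_width=9, slack=3)
Line 5: ['low'] (min_width=3, slack=9)
Line 6: ['telescope'] (min_width=9, slack=3)
Line 7: ['cherry', 'bread'] (min_width=12, slack=0)
Line 8: ['my', 'no', 'with'] (min_width=10, slack=2)
Line 9: ['universe', 'for'] (min_width=12, slack=0)
Line 10: ['time', 'fox'] (min_width=8, slack=4)

Answer: |bee   sleepy|
|all mountain|
|release     |
|structure   |
|low         |
|telescope   |
|cherry bread|
|my  no  with|
|universe for|
|time fox    |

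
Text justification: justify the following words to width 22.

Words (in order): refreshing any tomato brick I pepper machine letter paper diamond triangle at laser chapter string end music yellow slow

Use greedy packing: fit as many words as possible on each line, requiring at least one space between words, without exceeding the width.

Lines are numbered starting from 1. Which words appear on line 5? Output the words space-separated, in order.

Answer: chapter string end

Derivation:
Line 1: ['refreshing', 'any', 'tomato'] (min_width=21, slack=1)
Line 2: ['brick', 'I', 'pepper', 'machine'] (min_width=22, slack=0)
Line 3: ['letter', 'paper', 'diamond'] (min_width=20, slack=2)
Line 4: ['triangle', 'at', 'laser'] (min_width=17, slack=5)
Line 5: ['chapter', 'string', 'end'] (min_width=18, slack=4)
Line 6: ['music', 'yellow', 'slow'] (min_width=17, slack=5)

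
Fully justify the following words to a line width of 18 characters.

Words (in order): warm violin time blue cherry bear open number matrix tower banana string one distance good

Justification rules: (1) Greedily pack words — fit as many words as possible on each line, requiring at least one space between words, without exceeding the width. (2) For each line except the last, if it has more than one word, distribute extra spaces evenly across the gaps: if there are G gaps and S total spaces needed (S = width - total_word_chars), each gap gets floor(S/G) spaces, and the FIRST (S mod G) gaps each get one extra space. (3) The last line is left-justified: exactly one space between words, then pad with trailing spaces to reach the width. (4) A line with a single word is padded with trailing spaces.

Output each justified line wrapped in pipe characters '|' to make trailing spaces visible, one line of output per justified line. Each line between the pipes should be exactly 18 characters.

Answer: |warm  violin  time|
|blue  cherry  bear|
|open number matrix|
|tower       banana|
|string         one|
|distance good     |

Derivation:
Line 1: ['warm', 'violin', 'time'] (min_width=16, slack=2)
Line 2: ['blue', 'cherry', 'bear'] (min_width=16, slack=2)
Line 3: ['open', 'number', 'matrix'] (min_width=18, slack=0)
Line 4: ['tower', 'banana'] (min_width=12, slack=6)
Line 5: ['string', 'one'] (min_width=10, slack=8)
Line 6: ['distance', 'good'] (min_width=13, slack=5)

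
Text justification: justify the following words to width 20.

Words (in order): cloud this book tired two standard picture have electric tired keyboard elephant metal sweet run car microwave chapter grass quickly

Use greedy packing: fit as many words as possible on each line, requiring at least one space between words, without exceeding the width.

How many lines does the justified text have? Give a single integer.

Line 1: ['cloud', 'this', 'book'] (min_width=15, slack=5)
Line 2: ['tired', 'two', 'standard'] (min_width=18, slack=2)
Line 3: ['picture', 'have'] (min_width=12, slack=8)
Line 4: ['electric', 'tired'] (min_width=14, slack=6)
Line 5: ['keyboard', 'elephant'] (min_width=17, slack=3)
Line 6: ['metal', 'sweet', 'run', 'car'] (min_width=19, slack=1)
Line 7: ['microwave', 'chapter'] (min_width=17, slack=3)
Line 8: ['grass', 'quickly'] (min_width=13, slack=7)
Total lines: 8

Answer: 8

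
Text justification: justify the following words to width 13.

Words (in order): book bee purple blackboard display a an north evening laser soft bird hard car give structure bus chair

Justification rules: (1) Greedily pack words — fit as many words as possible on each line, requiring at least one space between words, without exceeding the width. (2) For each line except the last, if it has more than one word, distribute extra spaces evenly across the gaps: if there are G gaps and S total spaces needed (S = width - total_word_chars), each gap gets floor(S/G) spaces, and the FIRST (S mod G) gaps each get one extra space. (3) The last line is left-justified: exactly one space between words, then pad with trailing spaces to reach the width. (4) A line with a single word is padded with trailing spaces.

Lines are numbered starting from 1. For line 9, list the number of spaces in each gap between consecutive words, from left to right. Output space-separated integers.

Line 1: ['book', 'bee'] (min_width=8, slack=5)
Line 2: ['purple'] (min_width=6, slack=7)
Line 3: ['blackboard'] (min_width=10, slack=3)
Line 4: ['display', 'a', 'an'] (min_width=12, slack=1)
Line 5: ['north', 'evening'] (min_width=13, slack=0)
Line 6: ['laser', 'soft'] (min_width=10, slack=3)
Line 7: ['bird', 'hard', 'car'] (min_width=13, slack=0)
Line 8: ['give'] (min_width=4, slack=9)
Line 9: ['structure', 'bus'] (min_width=13, slack=0)
Line 10: ['chair'] (min_width=5, slack=8)

Answer: 1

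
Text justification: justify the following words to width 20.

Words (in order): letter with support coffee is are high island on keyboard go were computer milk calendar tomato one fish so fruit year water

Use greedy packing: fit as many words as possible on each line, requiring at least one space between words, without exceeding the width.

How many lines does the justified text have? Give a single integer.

Line 1: ['letter', 'with', 'support'] (min_width=19, slack=1)
Line 2: ['coffee', 'is', 'are', 'high'] (min_width=18, slack=2)
Line 3: ['island', 'on', 'keyboard'] (min_width=18, slack=2)
Line 4: ['go', 'were', 'computer'] (min_width=16, slack=4)
Line 5: ['milk', 'calendar', 'tomato'] (min_width=20, slack=0)
Line 6: ['one', 'fish', 'so', 'fruit'] (min_width=17, slack=3)
Line 7: ['year', 'water'] (min_width=10, slack=10)
Total lines: 7

Answer: 7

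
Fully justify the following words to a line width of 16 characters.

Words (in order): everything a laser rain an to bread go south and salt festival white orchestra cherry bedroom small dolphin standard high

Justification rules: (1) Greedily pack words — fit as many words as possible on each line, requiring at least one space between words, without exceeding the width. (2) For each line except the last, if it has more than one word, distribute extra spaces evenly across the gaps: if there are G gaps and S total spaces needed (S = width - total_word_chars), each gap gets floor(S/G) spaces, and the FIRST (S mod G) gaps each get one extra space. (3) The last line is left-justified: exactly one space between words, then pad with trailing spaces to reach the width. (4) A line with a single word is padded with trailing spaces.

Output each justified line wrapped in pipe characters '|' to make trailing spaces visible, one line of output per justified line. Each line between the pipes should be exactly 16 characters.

Line 1: ['everything', 'a'] (min_width=12, slack=4)
Line 2: ['laser', 'rain', 'an', 'to'] (min_width=16, slack=0)
Line 3: ['bread', 'go', 'south'] (min_width=14, slack=2)
Line 4: ['and', 'salt'] (min_width=8, slack=8)
Line 5: ['festival', 'white'] (min_width=14, slack=2)
Line 6: ['orchestra', 'cherry'] (min_width=16, slack=0)
Line 7: ['bedroom', 'small'] (min_width=13, slack=3)
Line 8: ['dolphin', 'standard'] (min_width=16, slack=0)
Line 9: ['high'] (min_width=4, slack=12)

Answer: |everything     a|
|laser rain an to|
|bread  go  south|
|and         salt|
|festival   white|
|orchestra cherry|
|bedroom    small|
|dolphin standard|
|high            |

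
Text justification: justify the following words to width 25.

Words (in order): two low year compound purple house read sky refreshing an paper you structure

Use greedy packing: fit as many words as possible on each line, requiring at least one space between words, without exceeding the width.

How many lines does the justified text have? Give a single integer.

Line 1: ['two', 'low', 'year', 'compound'] (min_width=21, slack=4)
Line 2: ['purple', 'house', 'read', 'sky'] (min_width=21, slack=4)
Line 3: ['refreshing', 'an', 'paper', 'you'] (min_width=23, slack=2)
Line 4: ['structure'] (min_width=9, slack=16)
Total lines: 4

Answer: 4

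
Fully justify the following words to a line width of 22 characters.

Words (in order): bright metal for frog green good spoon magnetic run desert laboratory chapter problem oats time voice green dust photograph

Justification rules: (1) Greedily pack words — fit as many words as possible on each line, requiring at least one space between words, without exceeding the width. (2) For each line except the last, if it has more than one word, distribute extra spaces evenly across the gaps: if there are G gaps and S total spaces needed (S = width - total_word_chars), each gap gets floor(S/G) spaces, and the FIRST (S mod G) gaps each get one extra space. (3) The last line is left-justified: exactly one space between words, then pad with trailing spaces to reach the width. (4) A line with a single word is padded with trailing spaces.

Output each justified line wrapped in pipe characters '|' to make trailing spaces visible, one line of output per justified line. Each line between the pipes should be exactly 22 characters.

Answer: |bright  metal for frog|
|green    good    spoon|
|magnetic   run  desert|
|laboratory     chapter|
|problem    oats   time|
|voice    green    dust|
|photograph            |

Derivation:
Line 1: ['bright', 'metal', 'for', 'frog'] (min_width=21, slack=1)
Line 2: ['green', 'good', 'spoon'] (min_width=16, slack=6)
Line 3: ['magnetic', 'run', 'desert'] (min_width=19, slack=3)
Line 4: ['laboratory', 'chapter'] (min_width=18, slack=4)
Line 5: ['problem', 'oats', 'time'] (min_width=17, slack=5)
Line 6: ['voice', 'green', 'dust'] (min_width=16, slack=6)
Line 7: ['photograph'] (min_width=10, slack=12)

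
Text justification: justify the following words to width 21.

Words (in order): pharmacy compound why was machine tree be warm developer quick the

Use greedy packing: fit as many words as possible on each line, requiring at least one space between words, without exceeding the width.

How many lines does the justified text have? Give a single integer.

Line 1: ['pharmacy', 'compound', 'why'] (min_width=21, slack=0)
Line 2: ['was', 'machine', 'tree', 'be'] (min_width=19, slack=2)
Line 3: ['warm', 'developer', 'quick'] (min_width=20, slack=1)
Line 4: ['the'] (min_width=3, slack=18)
Total lines: 4

Answer: 4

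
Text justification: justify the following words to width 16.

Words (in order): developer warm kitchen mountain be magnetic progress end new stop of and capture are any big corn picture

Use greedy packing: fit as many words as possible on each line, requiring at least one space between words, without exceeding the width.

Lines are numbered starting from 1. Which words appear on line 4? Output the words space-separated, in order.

Line 1: ['developer', 'warm'] (min_width=14, slack=2)
Line 2: ['kitchen', 'mountain'] (min_width=16, slack=0)
Line 3: ['be', 'magnetic'] (min_width=11, slack=5)
Line 4: ['progress', 'end', 'new'] (min_width=16, slack=0)
Line 5: ['stop', 'of', 'and'] (min_width=11, slack=5)
Line 6: ['capture', 'are', 'any'] (min_width=15, slack=1)
Line 7: ['big', 'corn', 'picture'] (min_width=16, slack=0)

Answer: progress end new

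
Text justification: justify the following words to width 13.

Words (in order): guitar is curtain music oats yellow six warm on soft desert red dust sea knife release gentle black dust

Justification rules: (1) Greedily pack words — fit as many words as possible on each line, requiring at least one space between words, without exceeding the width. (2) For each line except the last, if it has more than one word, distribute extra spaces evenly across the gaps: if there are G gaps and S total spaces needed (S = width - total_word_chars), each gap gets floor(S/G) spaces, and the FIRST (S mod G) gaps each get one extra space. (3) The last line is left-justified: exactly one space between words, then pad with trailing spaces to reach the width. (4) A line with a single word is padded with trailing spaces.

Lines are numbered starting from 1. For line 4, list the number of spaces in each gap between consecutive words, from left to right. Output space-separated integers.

Answer: 2 2

Derivation:
Line 1: ['guitar', 'is'] (min_width=9, slack=4)
Line 2: ['curtain', 'music'] (min_width=13, slack=0)
Line 3: ['oats', 'yellow'] (min_width=11, slack=2)
Line 4: ['six', 'warm', 'on'] (min_width=11, slack=2)
Line 5: ['soft', 'desert'] (min_width=11, slack=2)
Line 6: ['red', 'dust', 'sea'] (min_width=12, slack=1)
Line 7: ['knife', 'release'] (min_width=13, slack=0)
Line 8: ['gentle', 'black'] (min_width=12, slack=1)
Line 9: ['dust'] (min_width=4, slack=9)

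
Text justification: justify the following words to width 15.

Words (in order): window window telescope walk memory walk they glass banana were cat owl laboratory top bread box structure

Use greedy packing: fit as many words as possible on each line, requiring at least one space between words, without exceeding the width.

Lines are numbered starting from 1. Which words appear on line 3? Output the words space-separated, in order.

Answer: memory walk

Derivation:
Line 1: ['window', 'window'] (min_width=13, slack=2)
Line 2: ['telescope', 'walk'] (min_width=14, slack=1)
Line 3: ['memory', 'walk'] (min_width=11, slack=4)
Line 4: ['they', 'glass'] (min_width=10, slack=5)
Line 5: ['banana', 'were', 'cat'] (min_width=15, slack=0)
Line 6: ['owl', 'laboratory'] (min_width=14, slack=1)
Line 7: ['top', 'bread', 'box'] (min_width=13, slack=2)
Line 8: ['structure'] (min_width=9, slack=6)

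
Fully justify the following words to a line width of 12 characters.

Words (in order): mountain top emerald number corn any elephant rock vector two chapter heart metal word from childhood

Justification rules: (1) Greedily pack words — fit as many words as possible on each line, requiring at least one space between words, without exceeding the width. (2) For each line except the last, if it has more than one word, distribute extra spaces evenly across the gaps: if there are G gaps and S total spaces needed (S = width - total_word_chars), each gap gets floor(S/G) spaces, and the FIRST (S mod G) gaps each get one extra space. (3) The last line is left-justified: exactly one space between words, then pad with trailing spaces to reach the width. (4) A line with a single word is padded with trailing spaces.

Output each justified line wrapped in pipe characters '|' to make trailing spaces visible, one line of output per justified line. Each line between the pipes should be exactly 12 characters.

Answer: |mountain top|
|emerald     |
|number  corn|
|any elephant|
|rock  vector|
|two  chapter|
|heart  metal|
|word    from|
|childhood   |

Derivation:
Line 1: ['mountain', 'top'] (min_width=12, slack=0)
Line 2: ['emerald'] (min_width=7, slack=5)
Line 3: ['number', 'corn'] (min_width=11, slack=1)
Line 4: ['any', 'elephant'] (min_width=12, slack=0)
Line 5: ['rock', 'vector'] (min_width=11, slack=1)
Line 6: ['two', 'chapter'] (min_width=11, slack=1)
Line 7: ['heart', 'metal'] (min_width=11, slack=1)
Line 8: ['word', 'from'] (min_width=9, slack=3)
Line 9: ['childhood'] (min_width=9, slack=3)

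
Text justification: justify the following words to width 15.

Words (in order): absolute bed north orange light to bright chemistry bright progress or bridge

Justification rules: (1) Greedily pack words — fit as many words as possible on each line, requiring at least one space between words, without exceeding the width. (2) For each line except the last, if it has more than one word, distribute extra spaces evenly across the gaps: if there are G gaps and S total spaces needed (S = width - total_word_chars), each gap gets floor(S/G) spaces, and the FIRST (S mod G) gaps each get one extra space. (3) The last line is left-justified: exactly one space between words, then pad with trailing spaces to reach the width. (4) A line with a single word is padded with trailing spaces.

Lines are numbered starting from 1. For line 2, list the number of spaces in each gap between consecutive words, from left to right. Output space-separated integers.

Answer: 4

Derivation:
Line 1: ['absolute', 'bed'] (min_width=12, slack=3)
Line 2: ['north', 'orange'] (min_width=12, slack=3)
Line 3: ['light', 'to', 'bright'] (min_width=15, slack=0)
Line 4: ['chemistry'] (min_width=9, slack=6)
Line 5: ['bright', 'progress'] (min_width=15, slack=0)
Line 6: ['or', 'bridge'] (min_width=9, slack=6)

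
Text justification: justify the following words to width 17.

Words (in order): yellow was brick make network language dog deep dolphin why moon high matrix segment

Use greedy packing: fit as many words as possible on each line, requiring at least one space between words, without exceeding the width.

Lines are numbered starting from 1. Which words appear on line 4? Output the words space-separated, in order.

Answer: dolphin why moon

Derivation:
Line 1: ['yellow', 'was', 'brick'] (min_width=16, slack=1)
Line 2: ['make', 'network'] (min_width=12, slack=5)
Line 3: ['language', 'dog', 'deep'] (min_width=17, slack=0)
Line 4: ['dolphin', 'why', 'moon'] (min_width=16, slack=1)
Line 5: ['high', 'matrix'] (min_width=11, slack=6)
Line 6: ['segment'] (min_width=7, slack=10)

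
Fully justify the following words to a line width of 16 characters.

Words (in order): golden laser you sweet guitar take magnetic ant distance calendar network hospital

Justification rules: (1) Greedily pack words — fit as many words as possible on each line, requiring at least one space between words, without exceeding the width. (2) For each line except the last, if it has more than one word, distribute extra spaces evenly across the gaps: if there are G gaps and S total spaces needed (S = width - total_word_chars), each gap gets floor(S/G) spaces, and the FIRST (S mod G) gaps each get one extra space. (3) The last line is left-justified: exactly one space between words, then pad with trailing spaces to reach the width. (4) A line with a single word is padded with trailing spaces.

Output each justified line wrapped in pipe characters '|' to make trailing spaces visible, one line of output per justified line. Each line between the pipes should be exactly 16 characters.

Answer: |golden laser you|
|sweet     guitar|
|take    magnetic|
|ant     distance|
|calendar network|
|hospital        |

Derivation:
Line 1: ['golden', 'laser', 'you'] (min_width=16, slack=0)
Line 2: ['sweet', 'guitar'] (min_width=12, slack=4)
Line 3: ['take', 'magnetic'] (min_width=13, slack=3)
Line 4: ['ant', 'distance'] (min_width=12, slack=4)
Line 5: ['calendar', 'network'] (min_width=16, slack=0)
Line 6: ['hospital'] (min_width=8, slack=8)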